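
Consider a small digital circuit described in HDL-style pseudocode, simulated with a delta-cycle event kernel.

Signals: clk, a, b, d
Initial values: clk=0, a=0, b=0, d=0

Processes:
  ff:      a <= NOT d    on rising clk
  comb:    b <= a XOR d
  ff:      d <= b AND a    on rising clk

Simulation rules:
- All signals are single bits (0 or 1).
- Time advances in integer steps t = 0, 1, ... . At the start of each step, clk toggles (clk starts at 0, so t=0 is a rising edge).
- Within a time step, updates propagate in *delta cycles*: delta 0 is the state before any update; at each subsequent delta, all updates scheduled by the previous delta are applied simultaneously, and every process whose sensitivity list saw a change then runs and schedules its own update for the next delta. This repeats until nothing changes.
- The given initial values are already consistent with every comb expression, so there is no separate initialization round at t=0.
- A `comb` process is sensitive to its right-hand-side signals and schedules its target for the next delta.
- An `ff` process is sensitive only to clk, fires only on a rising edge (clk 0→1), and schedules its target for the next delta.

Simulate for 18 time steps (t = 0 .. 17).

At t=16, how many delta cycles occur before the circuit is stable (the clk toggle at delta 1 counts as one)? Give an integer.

[bits: b,a,d,clk]
t=0: Δ0=0000 Δ1=0001 Δ2=0101 Δ3=1101 | 3Δ
t=1: Δ0=1101 Δ1=1100 | 1Δ
t=2: Δ0=1100 Δ1=1101 Δ2=1111 Δ3=0111 | 3Δ
t=3: Δ0=0111 Δ1=0110 | 1Δ
t=4: Δ0=0110 Δ1=0111 Δ2=0001 | 2Δ
t=5: Δ0=0001 Δ1=0000 | 1Δ
t=6: Δ0=0000 Δ1=0001 Δ2=0101 Δ3=1101 | 3Δ
t=7: Δ0=1101 Δ1=1100 | 1Δ
t=8: Δ0=1100 Δ1=1101 Δ2=1111 Δ3=0111 | 3Δ
t=9: Δ0=0111 Δ1=0110 | 1Δ
t=10: Δ0=0110 Δ1=0111 Δ2=0001 | 2Δ
t=11: Δ0=0001 Δ1=0000 | 1Δ
t=12: Δ0=0000 Δ1=0001 Δ2=0101 Δ3=1101 | 3Δ
t=13: Δ0=1101 Δ1=1100 | 1Δ
t=14: Δ0=1100 Δ1=1101 Δ2=1111 Δ3=0111 | 3Δ
t=15: Δ0=0111 Δ1=0110 | 1Δ
t=16: Δ0=0110 Δ1=0111 Δ2=0001 | 2Δ
t=17: Δ0=0001 Δ1=0000 | 1Δ

2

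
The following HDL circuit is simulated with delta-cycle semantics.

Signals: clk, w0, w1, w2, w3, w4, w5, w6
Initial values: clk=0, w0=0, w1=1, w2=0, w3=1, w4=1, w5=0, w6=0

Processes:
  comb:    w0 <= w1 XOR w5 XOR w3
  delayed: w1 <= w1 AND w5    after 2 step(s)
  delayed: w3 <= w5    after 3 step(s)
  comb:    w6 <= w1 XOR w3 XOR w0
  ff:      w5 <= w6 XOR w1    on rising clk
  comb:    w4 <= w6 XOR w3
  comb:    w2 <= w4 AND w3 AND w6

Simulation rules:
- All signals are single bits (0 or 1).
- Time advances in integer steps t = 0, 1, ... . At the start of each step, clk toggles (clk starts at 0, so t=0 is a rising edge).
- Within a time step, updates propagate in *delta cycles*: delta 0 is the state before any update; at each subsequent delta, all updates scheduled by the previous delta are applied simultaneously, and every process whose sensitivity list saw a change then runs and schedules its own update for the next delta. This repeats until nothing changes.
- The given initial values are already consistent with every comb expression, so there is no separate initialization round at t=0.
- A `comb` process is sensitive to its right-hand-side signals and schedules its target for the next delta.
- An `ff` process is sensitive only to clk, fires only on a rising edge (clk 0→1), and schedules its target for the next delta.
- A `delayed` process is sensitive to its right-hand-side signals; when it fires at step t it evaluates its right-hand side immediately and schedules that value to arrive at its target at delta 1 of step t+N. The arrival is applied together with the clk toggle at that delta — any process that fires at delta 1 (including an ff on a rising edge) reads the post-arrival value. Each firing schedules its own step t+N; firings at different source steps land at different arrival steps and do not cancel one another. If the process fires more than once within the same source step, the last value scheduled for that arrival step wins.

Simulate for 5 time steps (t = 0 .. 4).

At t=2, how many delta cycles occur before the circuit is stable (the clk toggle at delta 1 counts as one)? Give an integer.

5

t=0 Δ0: w3=1 w5=0 w1=1 w4=1 w0=0 w6=0 w2=0 clk=0
  Δ1: clk:0→1
  Δ2: w5:0→1
  Δ3: w0:0→1
  Δ4: w6:0→1
  Δ5: w4:1→0, w2:0→1
  Δ6: w2:1→0
  (6Δ to stable)
t=1 Δ0: w3=1 w5=1 w1=1 w4=0 w0=1 w6=1 w2=0 clk=1
  Δ1: clk:1→0
  (1Δ to stable)
t=2 Δ0: w3=1 w5=1 w1=1 w4=0 w0=1 w6=1 w2=0 clk=0
  Δ1: clk:0→1
  Δ2: w5:1→0
  Δ3: w0:1→0
  Δ4: w6:1→0
  Δ5: w4:0→1
  (5Δ to stable)
t=3 Δ0: w3=1 w5=0 w1=1 w4=1 w0=0 w6=0 w2=0 clk=1
  Δ1: clk:1→0
  (1Δ to stable)
t=4 Δ0: w3=1 w5=0 w1=1 w4=1 w0=0 w6=0 w2=0 clk=0
  Δ1: w1:1→0, clk:0→1
  Δ2: w0:0→1, w6:0→1
  Δ3: w4:1→0, w6:1→0, w2:0→1
  Δ4: w4:0→1, w2:1→0
  (4Δ to stable)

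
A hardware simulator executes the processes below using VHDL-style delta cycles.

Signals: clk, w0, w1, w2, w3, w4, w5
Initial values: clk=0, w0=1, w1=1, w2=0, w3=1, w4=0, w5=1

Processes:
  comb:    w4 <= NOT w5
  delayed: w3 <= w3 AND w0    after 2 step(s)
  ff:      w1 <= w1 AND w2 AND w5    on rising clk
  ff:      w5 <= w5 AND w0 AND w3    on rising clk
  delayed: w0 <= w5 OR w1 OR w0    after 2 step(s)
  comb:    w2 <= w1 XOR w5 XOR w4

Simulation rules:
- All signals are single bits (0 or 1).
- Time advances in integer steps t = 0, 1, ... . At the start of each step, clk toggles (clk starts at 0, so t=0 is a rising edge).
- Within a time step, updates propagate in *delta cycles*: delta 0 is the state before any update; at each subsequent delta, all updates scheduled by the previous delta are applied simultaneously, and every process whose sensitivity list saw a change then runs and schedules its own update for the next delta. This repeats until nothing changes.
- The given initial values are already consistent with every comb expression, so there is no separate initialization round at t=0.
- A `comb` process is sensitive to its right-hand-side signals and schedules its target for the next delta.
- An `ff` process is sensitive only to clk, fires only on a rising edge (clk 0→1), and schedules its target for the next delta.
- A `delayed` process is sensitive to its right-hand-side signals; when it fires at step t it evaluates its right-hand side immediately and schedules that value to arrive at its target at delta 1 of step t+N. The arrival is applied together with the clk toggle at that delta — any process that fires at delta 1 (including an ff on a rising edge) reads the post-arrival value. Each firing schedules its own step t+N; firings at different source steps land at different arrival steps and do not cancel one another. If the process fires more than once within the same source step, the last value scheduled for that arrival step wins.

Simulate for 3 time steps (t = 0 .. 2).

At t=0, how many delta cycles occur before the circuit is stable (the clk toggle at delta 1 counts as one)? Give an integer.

t=0 Δ0: w4=0 w5=1 w0=1 w2=0 w1=1 clk=0 w3=1
  Δ1: clk:0→1
  Δ2: w1:1→0
  Δ3: w2:0→1
  (3Δ to stable)
t=1 Δ0: w4=0 w5=1 w0=1 w2=1 w1=0 clk=1 w3=1
  Δ1: clk:1→0
  (1Δ to stable)
t=2 Δ0: w4=0 w5=1 w0=1 w2=1 w1=0 clk=0 w3=1
  Δ1: clk:0→1
  (1Δ to stable)

3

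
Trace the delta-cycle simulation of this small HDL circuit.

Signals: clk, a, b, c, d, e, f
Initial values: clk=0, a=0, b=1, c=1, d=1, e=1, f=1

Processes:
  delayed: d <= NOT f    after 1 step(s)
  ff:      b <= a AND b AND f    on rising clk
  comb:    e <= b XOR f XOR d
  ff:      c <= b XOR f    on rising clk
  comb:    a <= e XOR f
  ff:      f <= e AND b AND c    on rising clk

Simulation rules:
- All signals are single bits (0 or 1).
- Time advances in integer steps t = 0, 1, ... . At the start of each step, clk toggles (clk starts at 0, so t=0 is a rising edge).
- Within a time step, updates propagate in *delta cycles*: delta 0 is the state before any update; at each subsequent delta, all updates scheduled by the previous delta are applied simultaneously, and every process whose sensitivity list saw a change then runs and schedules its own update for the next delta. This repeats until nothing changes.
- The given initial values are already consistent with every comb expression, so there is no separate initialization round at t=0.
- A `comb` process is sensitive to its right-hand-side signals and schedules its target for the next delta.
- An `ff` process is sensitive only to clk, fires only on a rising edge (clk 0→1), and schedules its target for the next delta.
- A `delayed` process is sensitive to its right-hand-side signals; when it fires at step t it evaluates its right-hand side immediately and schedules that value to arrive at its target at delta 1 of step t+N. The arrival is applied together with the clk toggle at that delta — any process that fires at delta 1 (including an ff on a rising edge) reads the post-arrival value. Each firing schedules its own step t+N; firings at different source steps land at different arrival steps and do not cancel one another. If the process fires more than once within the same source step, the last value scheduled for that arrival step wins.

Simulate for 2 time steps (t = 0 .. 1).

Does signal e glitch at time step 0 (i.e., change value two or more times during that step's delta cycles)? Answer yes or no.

t0.Δ0 e=1 a=0 f=1 c=1 clk=0 b=1 d=1
t0.Δ1 e=1 a=0 f=1 c=1 clk=1 b=1 d=1
t0.Δ2 e=1 a=0 f=1 c=0 clk=1 b=0 d=1
t0.Δ3 e=0 a=0 f=1 c=0 clk=1 b=0 d=1
t0.Δ4 e=0 a=1 f=1 c=0 clk=1 b=0 d=1
t1.Δ0 e=0 a=1 f=1 c=0 clk=1 b=0 d=1
t1.Δ1 e=0 a=1 f=1 c=0 clk=0 b=0 d=1

no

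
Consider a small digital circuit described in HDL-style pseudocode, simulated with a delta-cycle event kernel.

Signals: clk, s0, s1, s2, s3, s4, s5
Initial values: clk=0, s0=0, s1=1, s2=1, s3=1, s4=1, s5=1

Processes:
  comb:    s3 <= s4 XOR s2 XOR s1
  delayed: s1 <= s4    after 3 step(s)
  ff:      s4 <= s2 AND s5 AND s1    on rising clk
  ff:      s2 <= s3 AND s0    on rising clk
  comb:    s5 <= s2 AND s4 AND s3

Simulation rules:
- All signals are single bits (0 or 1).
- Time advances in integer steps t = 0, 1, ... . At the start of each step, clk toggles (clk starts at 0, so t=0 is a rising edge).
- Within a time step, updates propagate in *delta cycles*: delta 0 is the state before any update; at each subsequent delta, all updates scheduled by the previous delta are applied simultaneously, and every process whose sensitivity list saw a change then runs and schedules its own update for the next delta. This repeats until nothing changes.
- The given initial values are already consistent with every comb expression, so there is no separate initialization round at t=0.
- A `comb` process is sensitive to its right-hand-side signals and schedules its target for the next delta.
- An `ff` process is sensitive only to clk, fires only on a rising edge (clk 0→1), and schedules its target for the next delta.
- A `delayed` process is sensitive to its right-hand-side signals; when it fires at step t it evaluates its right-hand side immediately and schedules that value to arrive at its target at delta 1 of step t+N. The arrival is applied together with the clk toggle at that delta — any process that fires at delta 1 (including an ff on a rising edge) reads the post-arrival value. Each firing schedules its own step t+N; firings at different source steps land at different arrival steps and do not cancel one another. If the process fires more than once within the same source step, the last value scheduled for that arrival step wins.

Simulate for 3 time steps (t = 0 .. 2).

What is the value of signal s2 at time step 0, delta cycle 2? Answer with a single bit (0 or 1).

t=0 Δ0: s0=0 s2=1 s5=1 s3=1 clk=0 s1=1 s4=1
  Δ1: clk:0→1
  Δ2: s2:1→0
  Δ3: s5:1→0, s3:1→0
  (3Δ to stable)
t=1 Δ0: s0=0 s2=0 s5=0 s3=0 clk=1 s1=1 s4=1
  Δ1: clk:1→0
  (1Δ to stable)
t=2 Δ0: s0=0 s2=0 s5=0 s3=0 clk=0 s1=1 s4=1
  Δ1: clk:0→1
  Δ2: s4:1→0
  Δ3: s3:0→1
  (3Δ to stable)

0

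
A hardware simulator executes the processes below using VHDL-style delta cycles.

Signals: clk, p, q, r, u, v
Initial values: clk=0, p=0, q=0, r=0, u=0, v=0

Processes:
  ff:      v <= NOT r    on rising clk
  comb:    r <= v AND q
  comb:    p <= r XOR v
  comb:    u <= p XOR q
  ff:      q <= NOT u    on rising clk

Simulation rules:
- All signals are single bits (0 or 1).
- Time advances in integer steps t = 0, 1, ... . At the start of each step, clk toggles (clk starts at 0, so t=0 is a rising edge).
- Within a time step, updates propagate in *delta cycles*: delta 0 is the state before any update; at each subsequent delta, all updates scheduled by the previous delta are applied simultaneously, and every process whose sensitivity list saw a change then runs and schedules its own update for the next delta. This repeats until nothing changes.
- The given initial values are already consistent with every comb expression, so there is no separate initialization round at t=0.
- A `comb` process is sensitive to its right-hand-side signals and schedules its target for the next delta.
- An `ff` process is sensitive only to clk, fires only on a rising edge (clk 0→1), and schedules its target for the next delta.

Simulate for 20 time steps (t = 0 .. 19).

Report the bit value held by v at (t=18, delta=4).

0

t=0 Δ0: v=0 p=0 clk=0 q=0 r=0 u=0
  Δ1: clk:0→1
  Δ2: v:0→1, q:0→1
  Δ3: p:0→1, r:0→1, u:0→1
  Δ4: p:1→0, u:1→0
  Δ5: u:0→1
  (5Δ to stable)
t=1 Δ0: v=1 p=0 clk=1 q=1 r=1 u=1
  Δ1: clk:1→0
  (1Δ to stable)
t=2 Δ0: v=1 p=0 clk=0 q=1 r=1 u=1
  Δ1: clk:0→1
  Δ2: v:1→0, q:1→0
  Δ3: p:0→1, r:1→0, u:1→0
  Δ4: p:1→0, u:0→1
  Δ5: u:1→0
  (5Δ to stable)
t=3 Δ0: v=0 p=0 clk=1 q=0 r=0 u=0
  Δ1: clk:1→0
  (1Δ to stable)
t=4 Δ0: v=0 p=0 clk=0 q=0 r=0 u=0
  Δ1: clk:0→1
  Δ2: v:0→1, q:0→1
  Δ3: p:0→1, r:0→1, u:0→1
  Δ4: p:1→0, u:1→0
  Δ5: u:0→1
  (5Δ to stable)
t=5 Δ0: v=1 p=0 clk=1 q=1 r=1 u=1
  Δ1: clk:1→0
  (1Δ to stable)
t=6 Δ0: v=1 p=0 clk=0 q=1 r=1 u=1
  Δ1: clk:0→1
  Δ2: v:1→0, q:1→0
  Δ3: p:0→1, r:1→0, u:1→0
  Δ4: p:1→0, u:0→1
  Δ5: u:1→0
  (5Δ to stable)
t=7 Δ0: v=0 p=0 clk=1 q=0 r=0 u=0
  Δ1: clk:1→0
  (1Δ to stable)
t=8 Δ0: v=0 p=0 clk=0 q=0 r=0 u=0
  Δ1: clk:0→1
  Δ2: v:0→1, q:0→1
  Δ3: p:0→1, r:0→1, u:0→1
  Δ4: p:1→0, u:1→0
  Δ5: u:0→1
  (5Δ to stable)
t=9 Δ0: v=1 p=0 clk=1 q=1 r=1 u=1
  Δ1: clk:1→0
  (1Δ to stable)
t=10 Δ0: v=1 p=0 clk=0 q=1 r=1 u=1
  Δ1: clk:0→1
  Δ2: v:1→0, q:1→0
  Δ3: p:0→1, r:1→0, u:1→0
  Δ4: p:1→0, u:0→1
  Δ5: u:1→0
  (5Δ to stable)
t=11 Δ0: v=0 p=0 clk=1 q=0 r=0 u=0
  Δ1: clk:1→0
  (1Δ to stable)
t=12 Δ0: v=0 p=0 clk=0 q=0 r=0 u=0
  Δ1: clk:0→1
  Δ2: v:0→1, q:0→1
  Δ3: p:0→1, r:0→1, u:0→1
  Δ4: p:1→0, u:1→0
  Δ5: u:0→1
  (5Δ to stable)
t=13 Δ0: v=1 p=0 clk=1 q=1 r=1 u=1
  Δ1: clk:1→0
  (1Δ to stable)
t=14 Δ0: v=1 p=0 clk=0 q=1 r=1 u=1
  Δ1: clk:0→1
  Δ2: v:1→0, q:1→0
  Δ3: p:0→1, r:1→0, u:1→0
  Δ4: p:1→0, u:0→1
  Δ5: u:1→0
  (5Δ to stable)
t=15 Δ0: v=0 p=0 clk=1 q=0 r=0 u=0
  Δ1: clk:1→0
  (1Δ to stable)
t=16 Δ0: v=0 p=0 clk=0 q=0 r=0 u=0
  Δ1: clk:0→1
  Δ2: v:0→1, q:0→1
  Δ3: p:0→1, r:0→1, u:0→1
  Δ4: p:1→0, u:1→0
  Δ5: u:0→1
  (5Δ to stable)
t=17 Δ0: v=1 p=0 clk=1 q=1 r=1 u=1
  Δ1: clk:1→0
  (1Δ to stable)
t=18 Δ0: v=1 p=0 clk=0 q=1 r=1 u=1
  Δ1: clk:0→1
  Δ2: v:1→0, q:1→0
  Δ3: p:0→1, r:1→0, u:1→0
  Δ4: p:1→0, u:0→1
  Δ5: u:1→0
  (5Δ to stable)
t=19 Δ0: v=0 p=0 clk=1 q=0 r=0 u=0
  Δ1: clk:1→0
  (1Δ to stable)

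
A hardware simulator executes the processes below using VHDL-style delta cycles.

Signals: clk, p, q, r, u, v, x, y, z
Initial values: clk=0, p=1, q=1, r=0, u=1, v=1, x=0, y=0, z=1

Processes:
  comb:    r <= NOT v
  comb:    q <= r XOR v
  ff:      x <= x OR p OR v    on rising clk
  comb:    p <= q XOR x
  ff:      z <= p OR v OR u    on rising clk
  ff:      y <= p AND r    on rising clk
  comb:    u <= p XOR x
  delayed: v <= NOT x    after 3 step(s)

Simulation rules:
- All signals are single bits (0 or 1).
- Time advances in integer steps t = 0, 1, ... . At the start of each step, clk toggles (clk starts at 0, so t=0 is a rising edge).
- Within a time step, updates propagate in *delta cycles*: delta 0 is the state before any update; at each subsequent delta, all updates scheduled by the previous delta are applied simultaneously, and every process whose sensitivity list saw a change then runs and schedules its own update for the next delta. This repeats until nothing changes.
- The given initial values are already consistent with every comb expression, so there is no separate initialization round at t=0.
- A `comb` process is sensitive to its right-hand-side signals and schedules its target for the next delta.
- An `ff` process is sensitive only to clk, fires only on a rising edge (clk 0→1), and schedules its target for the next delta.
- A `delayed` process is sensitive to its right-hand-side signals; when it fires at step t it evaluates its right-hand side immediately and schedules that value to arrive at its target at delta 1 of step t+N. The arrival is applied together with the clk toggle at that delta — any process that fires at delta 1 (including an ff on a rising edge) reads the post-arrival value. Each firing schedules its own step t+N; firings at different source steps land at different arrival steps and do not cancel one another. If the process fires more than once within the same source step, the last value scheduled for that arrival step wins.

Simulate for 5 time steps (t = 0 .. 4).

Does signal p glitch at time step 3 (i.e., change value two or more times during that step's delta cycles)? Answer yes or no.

yes

[bits: clk,v,u,q,p,x,z,r,y]
t=0: Δ0=011110100 Δ1=111110100 Δ2=111111100 Δ3=110101100 Δ4=111101100 | 4Δ
t=1: Δ0=111101100 Δ1=011101100 | 1Δ
t=2: Δ0=011101100 Δ1=111101100 | 1Δ
t=3: Δ0=111101100 Δ1=001101100 Δ2=001001110 Δ3=001111110 Δ4=000101110 Δ5=001101110 | 5Δ
t=4: Δ0=001101110 Δ1=101101110 | 1Δ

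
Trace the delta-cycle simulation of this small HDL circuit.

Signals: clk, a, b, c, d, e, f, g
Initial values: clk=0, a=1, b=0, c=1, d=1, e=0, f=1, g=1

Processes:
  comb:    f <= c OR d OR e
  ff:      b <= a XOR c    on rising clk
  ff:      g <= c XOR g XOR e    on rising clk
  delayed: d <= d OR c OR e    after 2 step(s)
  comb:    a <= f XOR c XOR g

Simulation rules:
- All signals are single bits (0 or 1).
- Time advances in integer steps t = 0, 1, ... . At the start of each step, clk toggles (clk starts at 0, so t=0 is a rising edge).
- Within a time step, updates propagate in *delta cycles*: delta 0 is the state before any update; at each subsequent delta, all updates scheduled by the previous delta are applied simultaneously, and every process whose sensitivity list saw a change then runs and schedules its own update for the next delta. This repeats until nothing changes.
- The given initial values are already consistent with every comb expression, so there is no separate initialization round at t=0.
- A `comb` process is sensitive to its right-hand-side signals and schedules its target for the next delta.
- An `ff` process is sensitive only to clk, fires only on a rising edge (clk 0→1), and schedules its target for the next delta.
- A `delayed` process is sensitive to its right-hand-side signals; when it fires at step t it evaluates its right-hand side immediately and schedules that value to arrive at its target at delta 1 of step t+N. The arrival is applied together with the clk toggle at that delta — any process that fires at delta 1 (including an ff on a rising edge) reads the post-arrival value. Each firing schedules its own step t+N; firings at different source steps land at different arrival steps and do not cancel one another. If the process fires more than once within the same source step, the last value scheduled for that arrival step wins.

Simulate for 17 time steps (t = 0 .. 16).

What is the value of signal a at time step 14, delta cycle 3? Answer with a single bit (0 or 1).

[bits: a,f,e,c,g,b,clk,d]
t=0: Δ0=11011001 Δ1=11011011 Δ2=11010011 Δ3=01010011 | 3Δ
t=1: Δ0=01010011 Δ1=01010001 | 1Δ
t=2: Δ0=01010001 Δ1=01010011 Δ2=01011111 Δ3=11011111 | 3Δ
t=3: Δ0=11011111 Δ1=11011101 | 1Δ
t=4: Δ0=11011101 Δ1=11011111 Δ2=11010011 Δ3=01010011 | 3Δ
t=5: Δ0=01010011 Δ1=01010001 | 1Δ
t=6: Δ0=01010001 Δ1=01010011 Δ2=01011111 Δ3=11011111 | 3Δ
t=7: Δ0=11011111 Δ1=11011101 | 1Δ
t=8: Δ0=11011101 Δ1=11011111 Δ2=11010011 Δ3=01010011 | 3Δ
t=9: Δ0=01010011 Δ1=01010001 | 1Δ
t=10: Δ0=01010001 Δ1=01010011 Δ2=01011111 Δ3=11011111 | 3Δ
t=11: Δ0=11011111 Δ1=11011101 | 1Δ
t=12: Δ0=11011101 Δ1=11011111 Δ2=11010011 Δ3=01010011 | 3Δ
t=13: Δ0=01010011 Δ1=01010001 | 1Δ
t=14: Δ0=01010001 Δ1=01010011 Δ2=01011111 Δ3=11011111 | 3Δ
t=15: Δ0=11011111 Δ1=11011101 | 1Δ
t=16: Δ0=11011101 Δ1=11011111 Δ2=11010011 Δ3=01010011 | 3Δ

1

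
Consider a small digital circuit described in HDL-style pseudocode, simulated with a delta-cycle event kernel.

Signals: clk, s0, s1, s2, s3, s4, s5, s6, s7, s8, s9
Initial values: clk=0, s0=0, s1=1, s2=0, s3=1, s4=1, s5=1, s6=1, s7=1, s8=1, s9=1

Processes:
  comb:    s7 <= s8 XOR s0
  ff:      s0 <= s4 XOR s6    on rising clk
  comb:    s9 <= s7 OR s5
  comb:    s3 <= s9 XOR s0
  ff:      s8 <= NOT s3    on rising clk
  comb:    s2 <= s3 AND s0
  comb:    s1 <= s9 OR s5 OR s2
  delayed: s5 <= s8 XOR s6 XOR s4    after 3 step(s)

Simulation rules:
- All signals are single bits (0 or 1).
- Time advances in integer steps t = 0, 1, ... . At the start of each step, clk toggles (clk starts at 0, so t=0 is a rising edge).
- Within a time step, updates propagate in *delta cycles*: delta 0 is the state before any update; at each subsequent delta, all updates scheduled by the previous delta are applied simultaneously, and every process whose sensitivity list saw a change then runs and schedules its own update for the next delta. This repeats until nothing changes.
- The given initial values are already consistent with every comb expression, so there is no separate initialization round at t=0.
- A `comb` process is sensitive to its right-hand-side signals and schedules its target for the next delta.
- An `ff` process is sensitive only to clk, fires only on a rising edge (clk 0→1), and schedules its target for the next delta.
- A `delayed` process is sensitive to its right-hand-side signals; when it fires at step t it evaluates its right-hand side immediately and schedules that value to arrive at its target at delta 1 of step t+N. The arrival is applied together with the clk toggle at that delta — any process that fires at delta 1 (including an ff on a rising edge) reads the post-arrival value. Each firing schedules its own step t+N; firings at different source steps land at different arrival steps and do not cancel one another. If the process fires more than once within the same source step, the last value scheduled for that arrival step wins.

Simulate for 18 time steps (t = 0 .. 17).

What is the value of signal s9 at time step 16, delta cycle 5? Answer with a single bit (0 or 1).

[bits: s6,s4,s9,clk,s8,s2,s5,s0,s1,s3,s7]
t=0: Δ0=11101010111 Δ1=11111010111 Δ2=11110010111 Δ3=11110010110 | 3Δ
t=1: Δ0=11110010110 Δ1=11100010110 | 1Δ
t=2: Δ0=11100010110 Δ1=11110010110 | 1Δ
t=3: Δ0=11110010110 Δ1=11100000110 Δ2=11000000110 Δ3=11000000000 | 3Δ
t=4: Δ0=11000000000 Δ1=11010000000 Δ2=11011000000 Δ3=11011000001 Δ4=11111000001 Δ5=11111000111 | 5Δ
t=5: Δ0=11111000111 Δ1=11101000111 | 1Δ
t=6: Δ0=11101000111 Δ1=11111000111 Δ2=11110000111 Δ3=11110000110 Δ4=11010000110 Δ5=11010000000 | 5Δ
t=7: Δ0=11010000000 Δ1=11000010000 Δ2=11100010100 Δ3=11100010110 | 3Δ
t=8: Δ0=11100010110 Δ1=11110010110 | 1Δ
t=9: Δ0=11110010110 Δ1=11100000110 Δ2=11000000110 Δ3=11000000000 | 3Δ
t=10: Δ0=11000000000 Δ1=11010000000 Δ2=11011000000 Δ3=11011000001 Δ4=11111000001 Δ5=11111000111 | 5Δ
t=11: Δ0=11111000111 Δ1=11101000111 | 1Δ
t=12: Δ0=11101000111 Δ1=11111000111 Δ2=11110000111 Δ3=11110000110 Δ4=11010000110 Δ5=11010000000 | 5Δ
t=13: Δ0=11010000000 Δ1=11000010000 Δ2=11100010100 Δ3=11100010110 | 3Δ
t=14: Δ0=11100010110 Δ1=11110010110 | 1Δ
t=15: Δ0=11110010110 Δ1=11100000110 Δ2=11000000110 Δ3=11000000000 | 3Δ
t=16: Δ0=11000000000 Δ1=11010000000 Δ2=11011000000 Δ3=11011000001 Δ4=11111000001 Δ5=11111000111 | 5Δ
t=17: Δ0=11111000111 Δ1=11101000111 | 1Δ

1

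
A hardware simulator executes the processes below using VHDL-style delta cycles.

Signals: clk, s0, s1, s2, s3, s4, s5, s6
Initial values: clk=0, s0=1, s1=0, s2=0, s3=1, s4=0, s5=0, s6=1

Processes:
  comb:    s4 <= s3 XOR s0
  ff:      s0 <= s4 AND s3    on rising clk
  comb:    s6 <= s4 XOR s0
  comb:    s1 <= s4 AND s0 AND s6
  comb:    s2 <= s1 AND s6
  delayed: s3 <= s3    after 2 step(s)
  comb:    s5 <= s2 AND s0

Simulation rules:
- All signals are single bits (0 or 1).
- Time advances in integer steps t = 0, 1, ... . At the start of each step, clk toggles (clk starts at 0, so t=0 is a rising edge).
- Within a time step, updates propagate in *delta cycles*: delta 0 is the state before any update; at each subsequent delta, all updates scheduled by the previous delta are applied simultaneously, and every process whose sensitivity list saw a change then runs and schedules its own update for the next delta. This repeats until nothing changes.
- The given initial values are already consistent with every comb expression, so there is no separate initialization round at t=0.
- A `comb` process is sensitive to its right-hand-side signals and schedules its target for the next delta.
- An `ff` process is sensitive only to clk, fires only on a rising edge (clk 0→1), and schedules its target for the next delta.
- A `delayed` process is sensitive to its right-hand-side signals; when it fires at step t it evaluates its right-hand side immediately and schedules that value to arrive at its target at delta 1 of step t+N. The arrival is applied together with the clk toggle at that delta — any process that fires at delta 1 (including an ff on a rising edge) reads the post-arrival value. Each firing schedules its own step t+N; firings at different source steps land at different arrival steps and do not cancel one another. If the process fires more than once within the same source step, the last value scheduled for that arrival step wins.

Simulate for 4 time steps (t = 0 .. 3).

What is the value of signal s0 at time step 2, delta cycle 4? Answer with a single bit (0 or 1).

[bits: s3,s1,s0,s2,s4,s5,clk,s6]
t=0: Δ0=10100001 Δ1=10100011 Δ2=10000011 Δ3=10001010 Δ4=10001011 | 4Δ
t=1: Δ0=10001011 Δ1=10001001 | 1Δ
t=2: Δ0=10001001 Δ1=10001011 Δ2=10101011 Δ3=11100010 Δ4=10100011 | 4Δ
t=3: Δ0=10100011 Δ1=10100001 | 1Δ

1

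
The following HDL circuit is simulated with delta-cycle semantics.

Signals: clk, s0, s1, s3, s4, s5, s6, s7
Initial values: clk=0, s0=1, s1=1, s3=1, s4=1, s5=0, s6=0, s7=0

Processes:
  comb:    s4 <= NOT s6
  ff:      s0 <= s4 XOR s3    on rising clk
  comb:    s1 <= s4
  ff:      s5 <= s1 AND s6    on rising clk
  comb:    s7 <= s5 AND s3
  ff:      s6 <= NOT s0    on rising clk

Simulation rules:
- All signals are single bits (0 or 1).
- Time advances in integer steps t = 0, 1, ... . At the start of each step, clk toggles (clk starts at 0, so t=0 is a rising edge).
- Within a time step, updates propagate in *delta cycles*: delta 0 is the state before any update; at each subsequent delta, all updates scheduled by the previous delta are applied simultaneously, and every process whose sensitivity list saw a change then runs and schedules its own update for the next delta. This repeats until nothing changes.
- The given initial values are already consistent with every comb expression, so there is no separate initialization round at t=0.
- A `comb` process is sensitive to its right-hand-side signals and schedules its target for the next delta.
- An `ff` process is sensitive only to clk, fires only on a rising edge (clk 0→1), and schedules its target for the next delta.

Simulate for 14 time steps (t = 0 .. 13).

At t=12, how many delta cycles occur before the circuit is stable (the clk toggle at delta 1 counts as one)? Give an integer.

[bits: s0,s6,clk,s5,s3,s1,s4,s7]
t=0: Δ0=10001110 Δ1=10101110 Δ2=00101110 | 2Δ
t=1: Δ0=00101110 Δ1=00001110 | 1Δ
t=2: Δ0=00001110 Δ1=00101110 Δ2=01101110 Δ3=01101100 Δ4=01101000 | 4Δ
t=3: Δ0=01101000 Δ1=01001000 | 1Δ
t=4: Δ0=01001000 Δ1=01101000 Δ2=11101000 | 2Δ
t=5: Δ0=11101000 Δ1=11001000 | 1Δ
t=6: Δ0=11001000 Δ1=11101000 Δ2=10101000 Δ3=10101010 Δ4=10101110 | 4Δ
t=7: Δ0=10101110 Δ1=10001110 | 1Δ
t=8: Δ0=10001110 Δ1=10101110 Δ2=00101110 | 2Δ
t=9: Δ0=00101110 Δ1=00001110 | 1Δ
t=10: Δ0=00001110 Δ1=00101110 Δ2=01101110 Δ3=01101100 Δ4=01101000 | 4Δ
t=11: Δ0=01101000 Δ1=01001000 | 1Δ
t=12: Δ0=01001000 Δ1=01101000 Δ2=11101000 | 2Δ
t=13: Δ0=11101000 Δ1=11001000 | 1Δ

2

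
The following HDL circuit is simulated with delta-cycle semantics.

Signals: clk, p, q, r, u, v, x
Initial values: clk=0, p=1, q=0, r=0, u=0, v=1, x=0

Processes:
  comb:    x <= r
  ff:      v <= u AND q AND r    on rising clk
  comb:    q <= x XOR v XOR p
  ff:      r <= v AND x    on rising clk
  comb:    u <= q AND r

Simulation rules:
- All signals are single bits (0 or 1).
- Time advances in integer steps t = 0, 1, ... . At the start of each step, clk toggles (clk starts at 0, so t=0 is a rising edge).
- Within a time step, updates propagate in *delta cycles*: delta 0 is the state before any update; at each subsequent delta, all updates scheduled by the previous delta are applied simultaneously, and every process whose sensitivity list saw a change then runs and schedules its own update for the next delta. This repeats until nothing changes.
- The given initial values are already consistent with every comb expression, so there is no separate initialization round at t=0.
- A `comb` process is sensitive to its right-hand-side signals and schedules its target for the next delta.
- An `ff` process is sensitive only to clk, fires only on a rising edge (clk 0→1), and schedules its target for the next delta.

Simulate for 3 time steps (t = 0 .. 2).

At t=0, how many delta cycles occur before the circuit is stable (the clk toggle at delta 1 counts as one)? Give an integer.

3

t0.Δ0 v=1 u=0 x=0 p=1 clk=0 q=0 r=0
t0.Δ1 v=1 u=0 x=0 p=1 clk=1 q=0 r=0
t0.Δ2 v=0 u=0 x=0 p=1 clk=1 q=0 r=0
t0.Δ3 v=0 u=0 x=0 p=1 clk=1 q=1 r=0
t1.Δ0 v=0 u=0 x=0 p=1 clk=1 q=1 r=0
t1.Δ1 v=0 u=0 x=0 p=1 clk=0 q=1 r=0
t2.Δ0 v=0 u=0 x=0 p=1 clk=0 q=1 r=0
t2.Δ1 v=0 u=0 x=0 p=1 clk=1 q=1 r=0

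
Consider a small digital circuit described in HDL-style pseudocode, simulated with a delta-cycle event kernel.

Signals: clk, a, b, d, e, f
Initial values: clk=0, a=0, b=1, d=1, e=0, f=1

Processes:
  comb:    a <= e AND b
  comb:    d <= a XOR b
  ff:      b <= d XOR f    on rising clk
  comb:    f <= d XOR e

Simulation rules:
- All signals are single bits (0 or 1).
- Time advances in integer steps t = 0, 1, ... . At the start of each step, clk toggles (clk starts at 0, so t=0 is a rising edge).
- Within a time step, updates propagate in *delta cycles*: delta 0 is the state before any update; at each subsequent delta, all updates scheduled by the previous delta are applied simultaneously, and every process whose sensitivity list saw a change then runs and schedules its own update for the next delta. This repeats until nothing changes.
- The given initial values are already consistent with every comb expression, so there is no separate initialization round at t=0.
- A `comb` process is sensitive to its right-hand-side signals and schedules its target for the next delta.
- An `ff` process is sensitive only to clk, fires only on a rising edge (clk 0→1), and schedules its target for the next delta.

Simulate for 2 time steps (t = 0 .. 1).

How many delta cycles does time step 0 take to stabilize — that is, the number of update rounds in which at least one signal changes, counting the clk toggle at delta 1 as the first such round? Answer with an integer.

4

t=0 Δ0: clk=0 f=1 b=1 a=0 d=1 e=0
  Δ1: clk:0→1
  Δ2: b:1→0
  Δ3: d:1→0
  Δ4: f:1→0
  (4Δ to stable)
t=1 Δ0: clk=1 f=0 b=0 a=0 d=0 e=0
  Δ1: clk:1→0
  (1Δ to stable)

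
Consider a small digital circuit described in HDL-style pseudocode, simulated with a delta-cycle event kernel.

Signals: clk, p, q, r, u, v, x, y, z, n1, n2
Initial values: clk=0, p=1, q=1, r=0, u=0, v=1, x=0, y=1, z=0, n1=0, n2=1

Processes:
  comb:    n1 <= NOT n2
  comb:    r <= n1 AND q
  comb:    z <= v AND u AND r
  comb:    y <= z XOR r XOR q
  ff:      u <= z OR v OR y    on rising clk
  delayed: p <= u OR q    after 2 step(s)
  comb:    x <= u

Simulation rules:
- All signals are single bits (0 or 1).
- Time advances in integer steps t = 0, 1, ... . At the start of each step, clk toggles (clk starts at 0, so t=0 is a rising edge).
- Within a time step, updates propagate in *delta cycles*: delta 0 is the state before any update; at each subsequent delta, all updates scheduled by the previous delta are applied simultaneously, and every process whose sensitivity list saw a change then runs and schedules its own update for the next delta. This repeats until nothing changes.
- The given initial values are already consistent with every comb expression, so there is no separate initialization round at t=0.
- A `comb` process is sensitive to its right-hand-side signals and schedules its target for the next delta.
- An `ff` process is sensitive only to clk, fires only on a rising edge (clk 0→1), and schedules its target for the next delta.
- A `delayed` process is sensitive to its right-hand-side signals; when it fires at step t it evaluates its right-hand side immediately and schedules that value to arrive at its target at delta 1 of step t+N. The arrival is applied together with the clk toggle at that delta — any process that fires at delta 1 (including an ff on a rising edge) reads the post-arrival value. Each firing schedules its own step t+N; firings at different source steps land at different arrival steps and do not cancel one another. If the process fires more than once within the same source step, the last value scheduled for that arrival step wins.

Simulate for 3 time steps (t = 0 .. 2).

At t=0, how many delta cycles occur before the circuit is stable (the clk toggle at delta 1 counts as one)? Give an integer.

3

t=0 Δ0: n1=0 r=0 v=1 x=0 n2=1 y=1 clk=0 p=1 q=1 u=0 z=0
  Δ1: clk:0→1
  Δ2: u:0→1
  Δ3: x:0→1
  (3Δ to stable)
t=1 Δ0: n1=0 r=0 v=1 x=1 n2=1 y=1 clk=1 p=1 q=1 u=1 z=0
  Δ1: clk:1→0
  (1Δ to stable)
t=2 Δ0: n1=0 r=0 v=1 x=1 n2=1 y=1 clk=0 p=1 q=1 u=1 z=0
  Δ1: clk:0→1
  (1Δ to stable)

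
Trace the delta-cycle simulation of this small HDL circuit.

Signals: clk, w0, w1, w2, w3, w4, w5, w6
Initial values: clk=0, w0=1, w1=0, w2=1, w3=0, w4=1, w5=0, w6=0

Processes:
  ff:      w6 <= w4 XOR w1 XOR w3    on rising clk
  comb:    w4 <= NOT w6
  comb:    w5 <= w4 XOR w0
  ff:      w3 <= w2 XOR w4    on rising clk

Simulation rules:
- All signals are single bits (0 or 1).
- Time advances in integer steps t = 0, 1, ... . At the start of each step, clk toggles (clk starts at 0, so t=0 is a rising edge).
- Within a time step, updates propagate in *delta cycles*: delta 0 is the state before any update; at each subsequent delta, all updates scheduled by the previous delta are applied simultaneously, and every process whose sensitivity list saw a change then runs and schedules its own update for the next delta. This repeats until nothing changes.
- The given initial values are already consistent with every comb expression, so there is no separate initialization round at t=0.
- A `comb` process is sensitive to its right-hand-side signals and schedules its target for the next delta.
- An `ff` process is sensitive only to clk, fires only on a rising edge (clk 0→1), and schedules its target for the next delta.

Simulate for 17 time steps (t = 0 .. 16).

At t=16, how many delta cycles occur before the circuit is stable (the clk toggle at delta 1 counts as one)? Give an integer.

2

t=0 Δ0: w0=1 clk=0 w4=1 w1=0 w3=0 w2=1 w5=0 w6=0
  Δ1: clk:0→1
  Δ2: w6:0→1
  Δ3: w4:1→0
  Δ4: w5:0→1
  (4Δ to stable)
t=1 Δ0: w0=1 clk=1 w4=0 w1=0 w3=0 w2=1 w5=1 w6=1
  Δ1: clk:1→0
  (1Δ to stable)
t=2 Δ0: w0=1 clk=0 w4=0 w1=0 w3=0 w2=1 w5=1 w6=1
  Δ1: clk:0→1
  Δ2: w3:0→1, w6:1→0
  Δ3: w4:0→1
  Δ4: w5:1→0
  (4Δ to stable)
t=3 Δ0: w0=1 clk=1 w4=1 w1=0 w3=1 w2=1 w5=0 w6=0
  Δ1: clk:1→0
  (1Δ to stable)
t=4 Δ0: w0=1 clk=0 w4=1 w1=0 w3=1 w2=1 w5=0 w6=0
  Δ1: clk:0→1
  Δ2: w3:1→0
  (2Δ to stable)
t=5 Δ0: w0=1 clk=1 w4=1 w1=0 w3=0 w2=1 w5=0 w6=0
  Δ1: clk:1→0
  (1Δ to stable)
t=6 Δ0: w0=1 clk=0 w4=1 w1=0 w3=0 w2=1 w5=0 w6=0
  Δ1: clk:0→1
  Δ2: w6:0→1
  Δ3: w4:1→0
  Δ4: w5:0→1
  (4Δ to stable)
t=7 Δ0: w0=1 clk=1 w4=0 w1=0 w3=0 w2=1 w5=1 w6=1
  Δ1: clk:1→0
  (1Δ to stable)
t=8 Δ0: w0=1 clk=0 w4=0 w1=0 w3=0 w2=1 w5=1 w6=1
  Δ1: clk:0→1
  Δ2: w3:0→1, w6:1→0
  Δ3: w4:0→1
  Δ4: w5:1→0
  (4Δ to stable)
t=9 Δ0: w0=1 clk=1 w4=1 w1=0 w3=1 w2=1 w5=0 w6=0
  Δ1: clk:1→0
  (1Δ to stable)
t=10 Δ0: w0=1 clk=0 w4=1 w1=0 w3=1 w2=1 w5=0 w6=0
  Δ1: clk:0→1
  Δ2: w3:1→0
  (2Δ to stable)
t=11 Δ0: w0=1 clk=1 w4=1 w1=0 w3=0 w2=1 w5=0 w6=0
  Δ1: clk:1→0
  (1Δ to stable)
t=12 Δ0: w0=1 clk=0 w4=1 w1=0 w3=0 w2=1 w5=0 w6=0
  Δ1: clk:0→1
  Δ2: w6:0→1
  Δ3: w4:1→0
  Δ4: w5:0→1
  (4Δ to stable)
t=13 Δ0: w0=1 clk=1 w4=0 w1=0 w3=0 w2=1 w5=1 w6=1
  Δ1: clk:1→0
  (1Δ to stable)
t=14 Δ0: w0=1 clk=0 w4=0 w1=0 w3=0 w2=1 w5=1 w6=1
  Δ1: clk:0→1
  Δ2: w3:0→1, w6:1→0
  Δ3: w4:0→1
  Δ4: w5:1→0
  (4Δ to stable)
t=15 Δ0: w0=1 clk=1 w4=1 w1=0 w3=1 w2=1 w5=0 w6=0
  Δ1: clk:1→0
  (1Δ to stable)
t=16 Δ0: w0=1 clk=0 w4=1 w1=0 w3=1 w2=1 w5=0 w6=0
  Δ1: clk:0→1
  Δ2: w3:1→0
  (2Δ to stable)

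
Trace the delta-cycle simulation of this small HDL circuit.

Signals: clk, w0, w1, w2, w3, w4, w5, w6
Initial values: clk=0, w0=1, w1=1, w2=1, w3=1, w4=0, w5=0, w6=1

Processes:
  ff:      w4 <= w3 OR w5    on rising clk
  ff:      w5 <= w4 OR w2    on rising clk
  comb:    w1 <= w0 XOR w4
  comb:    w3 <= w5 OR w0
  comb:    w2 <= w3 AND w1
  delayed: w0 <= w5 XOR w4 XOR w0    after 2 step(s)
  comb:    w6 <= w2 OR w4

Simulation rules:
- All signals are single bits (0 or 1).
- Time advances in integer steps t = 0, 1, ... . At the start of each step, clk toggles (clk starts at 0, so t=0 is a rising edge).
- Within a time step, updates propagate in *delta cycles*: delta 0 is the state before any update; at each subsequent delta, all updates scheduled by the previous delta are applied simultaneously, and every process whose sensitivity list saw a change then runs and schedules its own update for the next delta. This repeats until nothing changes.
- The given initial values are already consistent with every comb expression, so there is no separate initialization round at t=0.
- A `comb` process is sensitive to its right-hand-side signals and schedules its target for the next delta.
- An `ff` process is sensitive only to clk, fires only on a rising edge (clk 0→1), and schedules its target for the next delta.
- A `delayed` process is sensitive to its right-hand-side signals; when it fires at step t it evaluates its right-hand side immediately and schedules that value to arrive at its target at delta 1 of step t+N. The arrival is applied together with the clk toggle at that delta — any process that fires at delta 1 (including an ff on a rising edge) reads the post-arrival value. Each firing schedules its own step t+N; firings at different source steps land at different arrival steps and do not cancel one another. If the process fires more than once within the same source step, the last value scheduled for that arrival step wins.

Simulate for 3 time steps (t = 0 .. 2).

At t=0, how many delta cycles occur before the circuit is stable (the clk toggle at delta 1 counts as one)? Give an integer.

4

t0.Δ0 w1=1 w2=1 w3=1 w0=1 w4=0 clk=0 w5=0 w6=1
t0.Δ1 w1=1 w2=1 w3=1 w0=1 w4=0 clk=1 w5=0 w6=1
t0.Δ2 w1=1 w2=1 w3=1 w0=1 w4=1 clk=1 w5=1 w6=1
t0.Δ3 w1=0 w2=1 w3=1 w0=1 w4=1 clk=1 w5=1 w6=1
t0.Δ4 w1=0 w2=0 w3=1 w0=1 w4=1 clk=1 w5=1 w6=1
t1.Δ0 w1=0 w2=0 w3=1 w0=1 w4=1 clk=1 w5=1 w6=1
t1.Δ1 w1=0 w2=0 w3=1 w0=1 w4=1 clk=0 w5=1 w6=1
t2.Δ0 w1=0 w2=0 w3=1 w0=1 w4=1 clk=0 w5=1 w6=1
t2.Δ1 w1=0 w2=0 w3=1 w0=1 w4=1 clk=1 w5=1 w6=1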